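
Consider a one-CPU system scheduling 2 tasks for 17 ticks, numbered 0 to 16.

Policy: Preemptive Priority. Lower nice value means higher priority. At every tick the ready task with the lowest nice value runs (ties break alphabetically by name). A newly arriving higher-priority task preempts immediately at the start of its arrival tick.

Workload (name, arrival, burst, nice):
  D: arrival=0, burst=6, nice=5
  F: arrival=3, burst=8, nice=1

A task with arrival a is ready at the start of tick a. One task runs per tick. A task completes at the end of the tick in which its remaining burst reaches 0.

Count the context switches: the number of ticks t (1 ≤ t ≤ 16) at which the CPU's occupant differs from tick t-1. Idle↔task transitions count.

context switches = 3

t=0: ready={D} → run D
t=1: ready={D} → run D
t=2: ready={D} → run D
t=3: ready={D,F} → run F
t=4: ready={D,F} → run F
t=5: ready={D,F} → run F
t=6: ready={D,F} → run F
t=7: ready={D,F} → run F
t=8: ready={D,F} → run F
t=9: ready={D,F} → run F
t=10: ready={D,F} → run F
t=11: ready={D} → run D
t=12: ready={D} → run D
t=13: ready={D} → run D
t=14: (idle)
t=15: (idle)
t=16: (idle)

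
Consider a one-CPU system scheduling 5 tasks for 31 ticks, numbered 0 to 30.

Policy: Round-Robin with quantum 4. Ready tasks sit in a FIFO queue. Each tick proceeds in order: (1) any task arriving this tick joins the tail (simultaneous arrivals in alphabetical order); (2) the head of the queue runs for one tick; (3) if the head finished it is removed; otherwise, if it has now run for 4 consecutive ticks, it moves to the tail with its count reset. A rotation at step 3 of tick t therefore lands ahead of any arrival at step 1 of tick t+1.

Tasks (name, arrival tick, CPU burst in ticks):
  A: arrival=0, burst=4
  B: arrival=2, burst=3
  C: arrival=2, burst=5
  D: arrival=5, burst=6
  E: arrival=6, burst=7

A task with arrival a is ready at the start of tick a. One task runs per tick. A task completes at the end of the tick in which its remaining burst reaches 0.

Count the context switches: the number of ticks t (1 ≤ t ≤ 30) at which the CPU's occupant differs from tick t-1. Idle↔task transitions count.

context switches = 8

t=0: queue=[A] q_used=0 → run A
t=1: queue=[A] q_used=1 → run A
t=2: queue=[A,B,C] q_used=2 → run A
t=3: queue=[A,B,C] q_used=3 → run A
t=4: queue=[B,C] q_used=0 → run B
t=5: queue=[B,C,D] q_used=1 → run B
t=6: queue=[B,C,D,E] q_used=2 → run B
t=7: queue=[C,D,E] q_used=0 → run C
t=8: queue=[C,D,E] q_used=1 → run C
t=9: queue=[C,D,E] q_used=2 → run C
t=10: queue=[C,D,E] q_used=3 → run C
t=11: queue=[D,E,C] q_used=0 → run D
t=12: queue=[D,E,C] q_used=1 → run D
t=13: queue=[D,E,C] q_used=2 → run D
t=14: queue=[D,E,C] q_used=3 → run D
t=15: queue=[E,C,D] q_used=0 → run E
t=16: queue=[E,C,D] q_used=1 → run E
t=17: queue=[E,C,D] q_used=2 → run E
t=18: queue=[E,C,D] q_used=3 → run E
t=19: queue=[C,D,E] q_used=0 → run C
t=20: queue=[D,E] q_used=0 → run D
t=21: queue=[D,E] q_used=1 → run D
t=22: queue=[E] q_used=0 → run E
t=23: queue=[E] q_used=1 → run E
t=24: queue=[E] q_used=2 → run E
t=25: (idle)
t=26: (idle)
t=27: (idle)
t=28: (idle)
t=29: (idle)
t=30: (idle)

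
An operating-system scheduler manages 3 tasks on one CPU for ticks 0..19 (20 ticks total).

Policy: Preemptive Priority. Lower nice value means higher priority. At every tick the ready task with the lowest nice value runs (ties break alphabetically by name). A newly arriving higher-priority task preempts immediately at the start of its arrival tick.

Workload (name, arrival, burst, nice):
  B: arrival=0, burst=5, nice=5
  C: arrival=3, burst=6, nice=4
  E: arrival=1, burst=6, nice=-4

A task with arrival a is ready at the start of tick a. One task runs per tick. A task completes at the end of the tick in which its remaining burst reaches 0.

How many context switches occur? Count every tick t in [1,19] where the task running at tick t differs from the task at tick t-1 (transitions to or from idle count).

t=0: ready={B} → run B
t=1: ready={B,E} → run E
t=2: ready={B,E} → run E
t=3: ready={B,C,E} → run E
t=4: ready={B,C,E} → run E
t=5: ready={B,C,E} → run E
t=6: ready={B,C,E} → run E
t=7: ready={B,C} → run C
t=8: ready={B,C} → run C
t=9: ready={B,C} → run C
t=10: ready={B,C} → run C
t=11: ready={B,C} → run C
t=12: ready={B,C} → run C
t=13: ready={B} → run B
t=14: ready={B} → run B
t=15: ready={B} → run B
t=16: ready={B} → run B
t=17: (idle)
t=18: (idle)
t=19: (idle)

context switches = 4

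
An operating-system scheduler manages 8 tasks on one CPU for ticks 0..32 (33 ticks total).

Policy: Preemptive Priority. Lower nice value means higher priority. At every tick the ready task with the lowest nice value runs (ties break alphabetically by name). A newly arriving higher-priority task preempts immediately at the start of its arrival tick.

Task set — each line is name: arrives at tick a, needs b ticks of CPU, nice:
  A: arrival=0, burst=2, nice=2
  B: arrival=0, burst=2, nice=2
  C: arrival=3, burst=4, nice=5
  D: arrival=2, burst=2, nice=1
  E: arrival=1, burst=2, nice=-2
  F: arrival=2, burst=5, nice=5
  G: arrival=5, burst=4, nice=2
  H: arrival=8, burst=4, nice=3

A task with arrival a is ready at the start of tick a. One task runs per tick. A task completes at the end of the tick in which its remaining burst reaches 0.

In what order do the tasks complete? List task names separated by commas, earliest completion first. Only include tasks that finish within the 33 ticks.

completion order = E, D, A, B, G, H, C, F

t=0: ready={A,B} → run A
t=1: ready={A,B,E} → run E
t=2: ready={A,B,D,E,F} → run E
t=3: ready={A,B,C,D,F} → run D
t=4: ready={A,B,C,D,F} → run D
t=5: ready={A,B,C,F,G} → run A
t=6: ready={B,C,F,G} → run B
t=7: ready={B,C,F,G} → run B
t=8: ready={C,F,G,H} → run G
t=9: ready={C,F,G,H} → run G
t=10: ready={C,F,G,H} → run G
t=11: ready={C,F,G,H} → run G
t=12: ready={C,F,H} → run H
t=13: ready={C,F,H} → run H
t=14: ready={C,F,H} → run H
t=15: ready={C,F,H} → run H
t=16: ready={C,F} → run C
t=17: ready={C,F} → run C
t=18: ready={C,F} → run C
t=19: ready={C,F} → run C
t=20: ready={F} → run F
t=21: ready={F} → run F
t=22: ready={F} → run F
t=23: ready={F} → run F
t=24: ready={F} → run F
t=25: (idle)
t=26: (idle)
t=27: (idle)
t=28: (idle)
t=29: (idle)
t=30: (idle)
t=31: (idle)
t=32: (idle)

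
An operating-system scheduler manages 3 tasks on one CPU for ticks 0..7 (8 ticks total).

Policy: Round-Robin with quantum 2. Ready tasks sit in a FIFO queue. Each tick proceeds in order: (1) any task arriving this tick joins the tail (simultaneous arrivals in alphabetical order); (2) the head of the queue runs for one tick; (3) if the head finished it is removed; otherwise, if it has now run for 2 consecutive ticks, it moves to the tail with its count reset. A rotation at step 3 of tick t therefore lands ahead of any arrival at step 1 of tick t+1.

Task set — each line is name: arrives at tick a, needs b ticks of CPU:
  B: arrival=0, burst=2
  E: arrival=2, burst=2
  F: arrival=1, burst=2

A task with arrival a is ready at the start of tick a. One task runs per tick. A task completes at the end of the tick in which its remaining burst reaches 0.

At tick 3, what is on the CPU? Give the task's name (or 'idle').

running at tick 3 = F

t=0: queue=[B] q_used=0 → run B
t=1: queue=[B,F] q_used=1 → run B
t=2: queue=[F,E] q_used=0 → run F
t=3: queue=[F,E] q_used=1 → run F
t=4: queue=[E] q_used=0 → run E
t=5: queue=[E] q_used=1 → run E
t=6: (idle)
t=7: (idle)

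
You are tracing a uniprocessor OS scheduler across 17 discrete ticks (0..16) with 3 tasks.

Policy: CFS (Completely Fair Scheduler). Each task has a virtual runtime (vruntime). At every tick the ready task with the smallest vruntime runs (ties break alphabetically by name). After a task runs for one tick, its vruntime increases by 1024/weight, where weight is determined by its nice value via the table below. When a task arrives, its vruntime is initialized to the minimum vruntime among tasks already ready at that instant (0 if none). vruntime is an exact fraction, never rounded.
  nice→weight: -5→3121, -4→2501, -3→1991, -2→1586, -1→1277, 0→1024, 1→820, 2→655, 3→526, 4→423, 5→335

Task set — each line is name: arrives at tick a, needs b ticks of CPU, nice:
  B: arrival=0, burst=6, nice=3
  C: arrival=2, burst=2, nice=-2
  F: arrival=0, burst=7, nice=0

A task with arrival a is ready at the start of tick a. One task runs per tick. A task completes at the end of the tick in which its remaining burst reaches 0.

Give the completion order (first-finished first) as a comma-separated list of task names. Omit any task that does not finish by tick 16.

t=0: vr[B=0 F=0] → run B
t=1: vr[B=512/263 F=0] → run F
t=2: vr[B=512/263 C=1 F=1] → run C
t=3: vr[B=512/263 C=1305/793 F=1] → run F
t=4: vr[B=512/263 C=1305/793 F=2] → run C
t=5: vr[B=512/263 F=2] → run B
t=6: vr[B=1024/263 F=2] → run F
t=7: vr[B=1024/263 F=3] → run F
t=8: vr[B=1024/263 F=4] → run B
t=9: vr[B=1536/263 F=4] → run F
t=10: vr[B=1536/263 F=5] → run F
t=11: vr[B=1536/263 F=6] → run B
t=12: vr[B=2048/263 F=6] → run F
t=13: vr[B=2048/263] → run B
t=14: vr[B=2560/263] → run B
t=15: (idle)
t=16: (idle)

completion order = C, F, B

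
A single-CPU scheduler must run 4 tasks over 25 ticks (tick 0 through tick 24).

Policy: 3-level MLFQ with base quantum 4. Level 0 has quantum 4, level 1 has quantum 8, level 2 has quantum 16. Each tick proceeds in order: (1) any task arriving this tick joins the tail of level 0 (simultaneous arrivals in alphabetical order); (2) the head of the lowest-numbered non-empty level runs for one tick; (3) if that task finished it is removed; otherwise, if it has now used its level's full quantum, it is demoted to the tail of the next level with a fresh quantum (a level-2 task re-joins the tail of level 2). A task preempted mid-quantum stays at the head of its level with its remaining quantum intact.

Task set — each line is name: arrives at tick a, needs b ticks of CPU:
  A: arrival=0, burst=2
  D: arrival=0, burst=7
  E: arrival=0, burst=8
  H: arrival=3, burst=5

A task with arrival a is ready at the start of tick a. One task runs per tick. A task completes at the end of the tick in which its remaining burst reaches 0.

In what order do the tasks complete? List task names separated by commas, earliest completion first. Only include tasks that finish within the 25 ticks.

completion order = A, D, E, H

t=0: L0/L1/L2 = ADE/-/- → run A
t=1: L0/L1/L2 = ADE/-/- → run A
t=2: L0/L1/L2 = DE/-/- → run D
t=3: L0/L1/L2 = DEH/-/- → run D
t=4: L0/L1/L2 = DEH/-/- → run D
t=5: L0/L1/L2 = DEH/-/- → run D
t=6: L0/L1/L2 = EH/D/- → run E
t=7: L0/L1/L2 = EH/D/- → run E
t=8: L0/L1/L2 = EH/D/- → run E
t=9: L0/L1/L2 = EH/D/- → run E
t=10: L0/L1/L2 = H/DE/- → run H
t=11: L0/L1/L2 = H/DE/- → run H
t=12: L0/L1/L2 = H/DE/- → run H
t=13: L0/L1/L2 = H/DE/- → run H
t=14: L0/L1/L2 = -/DEH/- → run D
t=15: L0/L1/L2 = -/DEH/- → run D
t=16: L0/L1/L2 = -/DEH/- → run D
t=17: L0/L1/L2 = -/EH/- → run E
t=18: L0/L1/L2 = -/EH/- → run E
t=19: L0/L1/L2 = -/EH/- → run E
t=20: L0/L1/L2 = -/EH/- → run E
t=21: L0/L1/L2 = -/H/- → run H
t=22: (idle)
t=23: (idle)
t=24: (idle)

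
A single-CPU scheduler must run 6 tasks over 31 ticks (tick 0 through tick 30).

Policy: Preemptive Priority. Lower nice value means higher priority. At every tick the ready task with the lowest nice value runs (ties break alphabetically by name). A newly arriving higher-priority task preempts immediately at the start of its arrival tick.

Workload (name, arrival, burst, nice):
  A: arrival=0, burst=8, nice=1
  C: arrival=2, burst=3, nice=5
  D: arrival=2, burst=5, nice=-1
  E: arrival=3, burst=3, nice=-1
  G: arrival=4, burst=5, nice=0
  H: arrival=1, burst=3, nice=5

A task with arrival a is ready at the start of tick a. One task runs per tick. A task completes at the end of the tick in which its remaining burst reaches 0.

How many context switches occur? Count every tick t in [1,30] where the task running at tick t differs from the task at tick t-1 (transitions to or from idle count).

context switches = 7

t=0: ready={A} → run A
t=1: ready={A,H} → run A
t=2: ready={A,C,D,H} → run D
t=3: ready={A,C,D,E,H} → run D
t=4: ready={A,C,D,E,G,H} → run D
t=5: ready={A,C,D,E,G,H} → run D
t=6: ready={A,C,D,E,G,H} → run D
t=7: ready={A,C,E,G,H} → run E
t=8: ready={A,C,E,G,H} → run E
t=9: ready={A,C,E,G,H} → run E
t=10: ready={A,C,G,H} → run G
t=11: ready={A,C,G,H} → run G
t=12: ready={A,C,G,H} → run G
t=13: ready={A,C,G,H} → run G
t=14: ready={A,C,G,H} → run G
t=15: ready={A,C,H} → run A
t=16: ready={A,C,H} → run A
t=17: ready={A,C,H} → run A
t=18: ready={A,C,H} → run A
t=19: ready={A,C,H} → run A
t=20: ready={A,C,H} → run A
t=21: ready={C,H} → run C
t=22: ready={C,H} → run C
t=23: ready={C,H} → run C
t=24: ready={H} → run H
t=25: ready={H} → run H
t=26: ready={H} → run H
t=27: (idle)
t=28: (idle)
t=29: (idle)
t=30: (idle)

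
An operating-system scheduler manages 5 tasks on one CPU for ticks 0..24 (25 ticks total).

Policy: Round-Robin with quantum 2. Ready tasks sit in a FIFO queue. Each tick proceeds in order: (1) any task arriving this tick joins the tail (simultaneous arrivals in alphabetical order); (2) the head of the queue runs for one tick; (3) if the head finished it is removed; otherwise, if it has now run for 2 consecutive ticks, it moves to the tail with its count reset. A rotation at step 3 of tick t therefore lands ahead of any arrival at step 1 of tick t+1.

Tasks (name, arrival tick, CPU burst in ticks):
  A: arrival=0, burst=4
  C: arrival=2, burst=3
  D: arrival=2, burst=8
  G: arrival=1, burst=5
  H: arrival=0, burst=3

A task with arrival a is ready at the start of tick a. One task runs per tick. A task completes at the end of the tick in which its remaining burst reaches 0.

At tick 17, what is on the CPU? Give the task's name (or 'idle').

t=0: queue=[A,H] q_used=0 → run A
t=1: queue=[A,H,G] q_used=1 → run A
t=2: queue=[H,G,A,C,D] q_used=0 → run H
t=3: queue=[H,G,A,C,D] q_used=1 → run H
t=4: queue=[G,A,C,D,H] q_used=0 → run G
t=5: queue=[G,A,C,D,H] q_used=1 → run G
t=6: queue=[A,C,D,H,G] q_used=0 → run A
t=7: queue=[A,C,D,H,G] q_used=1 → run A
t=8: queue=[C,D,H,G] q_used=0 → run C
t=9: queue=[C,D,H,G] q_used=1 → run C
t=10: queue=[D,H,G,C] q_used=0 → run D
t=11: queue=[D,H,G,C] q_used=1 → run D
t=12: queue=[H,G,C,D] q_used=0 → run H
t=13: queue=[G,C,D] q_used=0 → run G
t=14: queue=[G,C,D] q_used=1 → run G
t=15: queue=[C,D,G] q_used=0 → run C
t=16: queue=[D,G] q_used=0 → run D
t=17: queue=[D,G] q_used=1 → run D
t=18: queue=[G,D] q_used=0 → run G
t=19: queue=[D] q_used=0 → run D
t=20: queue=[D] q_used=1 → run D
t=21: queue=[D] q_used=0 → run D
t=22: queue=[D] q_used=1 → run D
t=23: (idle)
t=24: (idle)

running at tick 17 = D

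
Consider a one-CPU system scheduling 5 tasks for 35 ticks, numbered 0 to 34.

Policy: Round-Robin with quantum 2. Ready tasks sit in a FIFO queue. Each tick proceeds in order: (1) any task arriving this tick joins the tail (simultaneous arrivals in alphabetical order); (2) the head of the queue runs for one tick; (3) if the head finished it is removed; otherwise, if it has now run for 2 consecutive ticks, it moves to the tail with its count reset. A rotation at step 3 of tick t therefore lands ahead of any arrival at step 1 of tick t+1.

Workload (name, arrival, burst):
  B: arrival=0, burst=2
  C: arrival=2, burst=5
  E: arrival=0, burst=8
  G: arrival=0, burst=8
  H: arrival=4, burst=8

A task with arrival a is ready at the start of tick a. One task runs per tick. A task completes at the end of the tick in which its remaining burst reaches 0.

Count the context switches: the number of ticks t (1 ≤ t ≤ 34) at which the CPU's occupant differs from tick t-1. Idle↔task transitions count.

context switches = 16

t=0: queue=[B,E,G] q_used=0 → run B
t=1: queue=[B,E,G] q_used=1 → run B
t=2: queue=[E,G,C] q_used=0 → run E
t=3: queue=[E,G,C] q_used=1 → run E
t=4: queue=[G,C,E,H] q_used=0 → run G
t=5: queue=[G,C,E,H] q_used=1 → run G
t=6: queue=[C,E,H,G] q_used=0 → run C
t=7: queue=[C,E,H,G] q_used=1 → run C
t=8: queue=[E,H,G,C] q_used=0 → run E
t=9: queue=[E,H,G,C] q_used=1 → run E
t=10: queue=[H,G,C,E] q_used=0 → run H
t=11: queue=[H,G,C,E] q_used=1 → run H
t=12: queue=[G,C,E,H] q_used=0 → run G
t=13: queue=[G,C,E,H] q_used=1 → run G
t=14: queue=[C,E,H,G] q_used=0 → run C
t=15: queue=[C,E,H,G] q_used=1 → run C
t=16: queue=[E,H,G,C] q_used=0 → run E
t=17: queue=[E,H,G,C] q_used=1 → run E
t=18: queue=[H,G,C,E] q_used=0 → run H
t=19: queue=[H,G,C,E] q_used=1 → run H
t=20: queue=[G,C,E,H] q_used=0 → run G
t=21: queue=[G,C,E,H] q_used=1 → run G
t=22: queue=[C,E,H,G] q_used=0 → run C
t=23: queue=[E,H,G] q_used=0 → run E
t=24: queue=[E,H,G] q_used=1 → run E
t=25: queue=[H,G] q_used=0 → run H
t=26: queue=[H,G] q_used=1 → run H
t=27: queue=[G,H] q_used=0 → run G
t=28: queue=[G,H] q_used=1 → run G
t=29: queue=[H] q_used=0 → run H
t=30: queue=[H] q_used=1 → run H
t=31: (idle)
t=32: (idle)
t=33: (idle)
t=34: (idle)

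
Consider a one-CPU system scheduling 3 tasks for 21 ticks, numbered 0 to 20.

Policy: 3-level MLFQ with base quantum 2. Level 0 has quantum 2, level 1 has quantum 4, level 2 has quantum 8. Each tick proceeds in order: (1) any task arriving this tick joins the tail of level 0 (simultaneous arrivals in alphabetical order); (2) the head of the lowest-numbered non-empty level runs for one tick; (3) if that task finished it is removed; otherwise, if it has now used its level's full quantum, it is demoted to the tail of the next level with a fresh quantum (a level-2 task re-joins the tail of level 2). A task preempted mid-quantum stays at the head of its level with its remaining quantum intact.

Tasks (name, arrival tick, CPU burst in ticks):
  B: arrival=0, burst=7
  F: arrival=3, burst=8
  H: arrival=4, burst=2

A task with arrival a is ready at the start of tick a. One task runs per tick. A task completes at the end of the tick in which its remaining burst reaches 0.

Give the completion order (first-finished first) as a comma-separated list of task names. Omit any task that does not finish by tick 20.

t=0: L0/L1/L2 = B/-/- → run B
t=1: L0/L1/L2 = B/-/- → run B
t=2: L0/L1/L2 = -/B/- → run B
t=3: L0/L1/L2 = F/B/- → run F
t=4: L0/L1/L2 = FH/B/- → run F
t=5: L0/L1/L2 = H/BF/- → run H
t=6: L0/L1/L2 = H/BF/- → run H
t=7: L0/L1/L2 = -/BF/- → run B
t=8: L0/L1/L2 = -/BF/- → run B
t=9: L0/L1/L2 = -/BF/- → run B
t=10: L0/L1/L2 = -/F/B → run F
t=11: L0/L1/L2 = -/F/B → run F
t=12: L0/L1/L2 = -/F/B → run F
t=13: L0/L1/L2 = -/F/B → run F
t=14: L0/L1/L2 = -/-/BF → run B
t=15: L0/L1/L2 = -/-/F → run F
t=16: L0/L1/L2 = -/-/F → run F
t=17: (idle)
t=18: (idle)
t=19: (idle)
t=20: (idle)

completion order = H, B, F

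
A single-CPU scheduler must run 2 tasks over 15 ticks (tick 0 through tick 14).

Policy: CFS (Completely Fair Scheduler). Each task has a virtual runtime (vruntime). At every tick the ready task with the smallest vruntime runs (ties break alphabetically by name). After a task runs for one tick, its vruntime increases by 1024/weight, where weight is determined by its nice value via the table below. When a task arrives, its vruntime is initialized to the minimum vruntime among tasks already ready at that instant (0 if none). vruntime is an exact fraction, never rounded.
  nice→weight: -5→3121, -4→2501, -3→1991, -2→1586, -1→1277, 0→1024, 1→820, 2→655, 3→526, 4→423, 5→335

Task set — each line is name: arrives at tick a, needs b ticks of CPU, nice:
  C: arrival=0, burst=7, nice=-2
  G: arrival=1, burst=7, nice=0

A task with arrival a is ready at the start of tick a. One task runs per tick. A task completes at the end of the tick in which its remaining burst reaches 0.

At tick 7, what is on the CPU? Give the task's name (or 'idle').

t=0: vr[C=0] → run C
t=1: vr[C=512/793 G=512/793] → run C
t=2: vr[C=1024/793 G=512/793] → run G
t=3: vr[C=1024/793 G=1305/793] → run C
t=4: vr[C=1536/793 G=1305/793] → run G
t=5: vr[C=1536/793 G=2098/793] → run C
t=6: vr[C=2048/793 G=2098/793] → run C
t=7: vr[C=2560/793 G=2098/793] → run G
t=8: vr[C=2560/793 G=2891/793] → run C
t=9: vr[C=3072/793 G=2891/793] → run G
t=10: vr[C=3072/793 G=3684/793] → run C
t=11: vr[G=3684/793] → run G
t=12: vr[G=4477/793] → run G
t=13: vr[G=5270/793] → run G
t=14: (idle)

running at tick 7 = G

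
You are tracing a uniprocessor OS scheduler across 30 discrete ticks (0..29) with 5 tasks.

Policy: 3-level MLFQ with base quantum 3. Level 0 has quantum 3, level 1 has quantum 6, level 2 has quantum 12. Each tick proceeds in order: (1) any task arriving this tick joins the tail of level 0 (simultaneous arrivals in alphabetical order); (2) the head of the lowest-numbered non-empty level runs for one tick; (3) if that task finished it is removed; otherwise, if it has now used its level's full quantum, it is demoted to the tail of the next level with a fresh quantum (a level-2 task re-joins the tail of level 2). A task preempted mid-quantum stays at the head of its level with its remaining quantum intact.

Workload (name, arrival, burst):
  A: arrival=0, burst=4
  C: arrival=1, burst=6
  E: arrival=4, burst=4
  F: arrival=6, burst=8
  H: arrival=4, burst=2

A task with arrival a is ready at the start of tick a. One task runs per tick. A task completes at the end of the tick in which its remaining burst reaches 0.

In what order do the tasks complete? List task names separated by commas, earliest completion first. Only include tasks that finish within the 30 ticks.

t=0: L0/L1/L2 = A/-/- → run A
t=1: L0/L1/L2 = AC/-/- → run A
t=2: L0/L1/L2 = AC/-/- → run A
t=3: L0/L1/L2 = C/A/- → run C
t=4: L0/L1/L2 = CEH/A/- → run C
t=5: L0/L1/L2 = CEH/A/- → run C
t=6: L0/L1/L2 = EHF/AC/- → run E
t=7: L0/L1/L2 = EHF/AC/- → run E
t=8: L0/L1/L2 = EHF/AC/- → run E
t=9: L0/L1/L2 = HF/ACE/- → run H
t=10: L0/L1/L2 = HF/ACE/- → run H
t=11: L0/L1/L2 = F/ACE/- → run F
t=12: L0/L1/L2 = F/ACE/- → run F
t=13: L0/L1/L2 = F/ACE/- → run F
t=14: L0/L1/L2 = -/ACEF/- → run A
t=15: L0/L1/L2 = -/CEF/- → run C
t=16: L0/L1/L2 = -/CEF/- → run C
t=17: L0/L1/L2 = -/CEF/- → run C
t=18: L0/L1/L2 = -/EF/- → run E
t=19: L0/L1/L2 = -/F/- → run F
t=20: L0/L1/L2 = -/F/- → run F
t=21: L0/L1/L2 = -/F/- → run F
t=22: L0/L1/L2 = -/F/- → run F
t=23: L0/L1/L2 = -/F/- → run F
t=24: (idle)
t=25: (idle)
t=26: (idle)
t=27: (idle)
t=28: (idle)
t=29: (idle)

completion order = H, A, C, E, F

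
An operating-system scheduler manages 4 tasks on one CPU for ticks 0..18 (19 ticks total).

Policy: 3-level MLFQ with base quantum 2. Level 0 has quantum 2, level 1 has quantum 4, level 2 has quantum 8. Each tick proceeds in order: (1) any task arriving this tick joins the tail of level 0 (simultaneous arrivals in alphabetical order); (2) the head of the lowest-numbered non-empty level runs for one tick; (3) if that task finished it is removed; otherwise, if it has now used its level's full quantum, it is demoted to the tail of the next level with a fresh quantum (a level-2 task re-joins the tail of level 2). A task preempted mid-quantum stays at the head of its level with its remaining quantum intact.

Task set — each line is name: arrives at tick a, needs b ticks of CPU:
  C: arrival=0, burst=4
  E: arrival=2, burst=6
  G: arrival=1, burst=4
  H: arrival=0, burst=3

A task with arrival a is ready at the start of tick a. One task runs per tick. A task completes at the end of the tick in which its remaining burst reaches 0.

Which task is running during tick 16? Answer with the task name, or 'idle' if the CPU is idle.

t=0: L0/L1/L2 = CH/-/- → run C
t=1: L0/L1/L2 = CHG/-/- → run C
t=2: L0/L1/L2 = HGE/C/- → run H
t=3: L0/L1/L2 = HGE/C/- → run H
t=4: L0/L1/L2 = GE/CH/- → run G
t=5: L0/L1/L2 = GE/CH/- → run G
t=6: L0/L1/L2 = E/CHG/- → run E
t=7: L0/L1/L2 = E/CHG/- → run E
t=8: L0/L1/L2 = -/CHGE/- → run C
t=9: L0/L1/L2 = -/CHGE/- → run C
t=10: L0/L1/L2 = -/HGE/- → run H
t=11: L0/L1/L2 = -/GE/- → run G
t=12: L0/L1/L2 = -/GE/- → run G
t=13: L0/L1/L2 = -/E/- → run E
t=14: L0/L1/L2 = -/E/- → run E
t=15: L0/L1/L2 = -/E/- → run E
t=16: L0/L1/L2 = -/E/- → run E
t=17: (idle)
t=18: (idle)

running at tick 16 = E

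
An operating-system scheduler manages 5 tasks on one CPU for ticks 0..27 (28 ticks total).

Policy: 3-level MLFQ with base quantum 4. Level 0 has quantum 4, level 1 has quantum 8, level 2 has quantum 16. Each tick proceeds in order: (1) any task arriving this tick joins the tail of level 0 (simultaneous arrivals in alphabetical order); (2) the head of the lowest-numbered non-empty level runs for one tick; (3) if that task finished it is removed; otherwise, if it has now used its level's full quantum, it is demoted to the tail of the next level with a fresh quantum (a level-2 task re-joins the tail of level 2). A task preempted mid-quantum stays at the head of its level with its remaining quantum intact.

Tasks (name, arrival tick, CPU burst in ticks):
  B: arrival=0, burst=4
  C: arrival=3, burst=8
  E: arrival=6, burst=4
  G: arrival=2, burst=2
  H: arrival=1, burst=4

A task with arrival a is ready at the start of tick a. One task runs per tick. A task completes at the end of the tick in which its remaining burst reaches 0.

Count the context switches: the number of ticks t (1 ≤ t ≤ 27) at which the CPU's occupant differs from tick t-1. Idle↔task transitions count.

context switches = 6

t=0: L0/L1/L2 = B/-/- → run B
t=1: L0/L1/L2 = BH/-/- → run B
t=2: L0/L1/L2 = BHG/-/- → run B
t=3: L0/L1/L2 = BHGC/-/- → run B
t=4: L0/L1/L2 = HGC/-/- → run H
t=5: L0/L1/L2 = HGC/-/- → run H
t=6: L0/L1/L2 = HGCE/-/- → run H
t=7: L0/L1/L2 = HGCE/-/- → run H
t=8: L0/L1/L2 = GCE/-/- → run G
t=9: L0/L1/L2 = GCE/-/- → run G
t=10: L0/L1/L2 = CE/-/- → run C
t=11: L0/L1/L2 = CE/-/- → run C
t=12: L0/L1/L2 = CE/-/- → run C
t=13: L0/L1/L2 = CE/-/- → run C
t=14: L0/L1/L2 = E/C/- → run E
t=15: L0/L1/L2 = E/C/- → run E
t=16: L0/L1/L2 = E/C/- → run E
t=17: L0/L1/L2 = E/C/- → run E
t=18: L0/L1/L2 = -/C/- → run C
t=19: L0/L1/L2 = -/C/- → run C
t=20: L0/L1/L2 = -/C/- → run C
t=21: L0/L1/L2 = -/C/- → run C
t=22: (idle)
t=23: (idle)
t=24: (idle)
t=25: (idle)
t=26: (idle)
t=27: (idle)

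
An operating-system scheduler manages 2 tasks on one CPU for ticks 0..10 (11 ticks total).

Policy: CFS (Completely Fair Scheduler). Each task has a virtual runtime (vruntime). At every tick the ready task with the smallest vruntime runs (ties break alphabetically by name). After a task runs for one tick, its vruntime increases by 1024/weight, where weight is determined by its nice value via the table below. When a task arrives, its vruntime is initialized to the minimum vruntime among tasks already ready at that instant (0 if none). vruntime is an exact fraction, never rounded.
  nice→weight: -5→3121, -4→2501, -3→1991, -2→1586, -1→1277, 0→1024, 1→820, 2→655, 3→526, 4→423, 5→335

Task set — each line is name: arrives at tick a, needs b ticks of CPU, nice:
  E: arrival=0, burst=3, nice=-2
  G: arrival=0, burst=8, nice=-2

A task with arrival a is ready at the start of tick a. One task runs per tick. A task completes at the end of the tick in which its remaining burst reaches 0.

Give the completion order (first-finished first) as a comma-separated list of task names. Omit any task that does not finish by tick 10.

t=0: vr[E=0 G=0] → run E
t=1: vr[E=512/793 G=0] → run G
t=2: vr[E=512/793 G=512/793] → run E
t=3: vr[E=1024/793 G=512/793] → run G
t=4: vr[E=1024/793 G=1024/793] → run E
t=5: vr[G=1024/793] → run G
t=6: vr[G=1536/793] → run G
t=7: vr[G=2048/793] → run G
t=8: vr[G=2560/793] → run G
t=9: vr[G=3072/793] → run G
t=10: vr[G=3584/793] → run G

completion order = E, G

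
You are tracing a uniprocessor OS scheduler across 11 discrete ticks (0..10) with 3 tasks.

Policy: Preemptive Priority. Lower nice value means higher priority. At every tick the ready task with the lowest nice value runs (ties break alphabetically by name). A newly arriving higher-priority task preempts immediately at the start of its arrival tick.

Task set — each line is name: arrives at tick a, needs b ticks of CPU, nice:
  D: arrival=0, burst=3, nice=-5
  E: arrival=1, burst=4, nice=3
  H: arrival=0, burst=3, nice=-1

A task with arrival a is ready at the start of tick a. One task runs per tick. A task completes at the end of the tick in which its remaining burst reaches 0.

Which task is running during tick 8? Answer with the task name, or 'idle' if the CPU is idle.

t=0: ready={D,H} → run D
t=1: ready={D,E,H} → run D
t=2: ready={D,E,H} → run D
t=3: ready={E,H} → run H
t=4: ready={E,H} → run H
t=5: ready={E,H} → run H
t=6: ready={E} → run E
t=7: ready={E} → run E
t=8: ready={E} → run E
t=9: ready={E} → run E
t=10: (idle)

running at tick 8 = E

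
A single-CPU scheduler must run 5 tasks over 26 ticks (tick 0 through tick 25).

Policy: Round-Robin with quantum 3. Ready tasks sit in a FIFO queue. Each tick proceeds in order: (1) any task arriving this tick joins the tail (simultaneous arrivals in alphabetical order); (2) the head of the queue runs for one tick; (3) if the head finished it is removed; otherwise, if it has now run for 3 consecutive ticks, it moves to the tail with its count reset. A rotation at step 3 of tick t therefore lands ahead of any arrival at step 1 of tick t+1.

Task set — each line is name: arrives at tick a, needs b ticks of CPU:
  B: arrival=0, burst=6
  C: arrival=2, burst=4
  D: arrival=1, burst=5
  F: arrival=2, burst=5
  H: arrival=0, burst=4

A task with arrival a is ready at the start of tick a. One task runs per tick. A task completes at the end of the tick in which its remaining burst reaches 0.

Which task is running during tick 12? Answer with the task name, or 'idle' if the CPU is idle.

running at tick 12 = F

t=0: queue=[B,H] q_used=0 → run B
t=1: queue=[B,H,D] q_used=1 → run B
t=2: queue=[B,H,D,C,F] q_used=2 → run B
t=3: queue=[H,D,C,F,B] q_used=0 → run H
t=4: queue=[H,D,C,F,B] q_used=1 → run H
t=5: queue=[H,D,C,F,B] q_used=2 → run H
t=6: queue=[D,C,F,B,H] q_used=0 → run D
t=7: queue=[D,C,F,B,H] q_used=1 → run D
t=8: queue=[D,C,F,B,H] q_used=2 → run D
t=9: queue=[C,F,B,H,D] q_used=0 → run C
t=10: queue=[C,F,B,H,D] q_used=1 → run C
t=11: queue=[C,F,B,H,D] q_used=2 → run C
t=12: queue=[F,B,H,D,C] q_used=0 → run F
t=13: queue=[F,B,H,D,C] q_used=1 → run F
t=14: queue=[F,B,H,D,C] q_used=2 → run F
t=15: queue=[B,H,D,C,F] q_used=0 → run B
t=16: queue=[B,H,D,C,F] q_used=1 → run B
t=17: queue=[B,H,D,C,F] q_used=2 → run B
t=18: queue=[H,D,C,F] q_used=0 → run H
t=19: queue=[D,C,F] q_used=0 → run D
t=20: queue=[D,C,F] q_used=1 → run D
t=21: queue=[C,F] q_used=0 → run C
t=22: queue=[F] q_used=0 → run F
t=23: queue=[F] q_used=1 → run F
t=24: (idle)
t=25: (idle)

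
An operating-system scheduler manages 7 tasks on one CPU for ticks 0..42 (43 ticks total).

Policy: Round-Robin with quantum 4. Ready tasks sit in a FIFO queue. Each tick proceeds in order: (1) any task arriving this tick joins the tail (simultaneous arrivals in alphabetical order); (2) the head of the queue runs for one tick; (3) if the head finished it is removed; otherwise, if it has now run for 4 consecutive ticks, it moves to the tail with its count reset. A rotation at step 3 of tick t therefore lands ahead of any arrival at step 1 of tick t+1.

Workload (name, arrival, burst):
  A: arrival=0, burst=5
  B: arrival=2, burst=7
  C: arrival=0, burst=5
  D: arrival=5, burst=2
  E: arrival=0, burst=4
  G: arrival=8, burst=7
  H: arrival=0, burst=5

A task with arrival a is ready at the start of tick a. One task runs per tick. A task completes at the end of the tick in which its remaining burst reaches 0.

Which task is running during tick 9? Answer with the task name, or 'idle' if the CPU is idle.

t=0: queue=[A,C,E,H] q_used=0 → run A
t=1: queue=[A,C,E,H] q_used=1 → run A
t=2: queue=[A,C,E,H,B] q_used=2 → run A
t=3: queue=[A,C,E,H,B] q_used=3 → run A
t=4: queue=[C,E,H,B,A] q_used=0 → run C
t=5: queue=[C,E,H,B,A,D] q_used=1 → run C
t=6: queue=[C,E,H,B,A,D] q_used=2 → run C
t=7: queue=[C,E,H,B,A,D] q_used=3 → run C
t=8: queue=[E,H,B,A,D,C,G] q_used=0 → run E
t=9: queue=[E,H,B,A,D,C,G] q_used=1 → run E
t=10: queue=[E,H,B,A,D,C,G] q_used=2 → run E
t=11: queue=[E,H,B,A,D,C,G] q_used=3 → run E
t=12: queue=[H,B,A,D,C,G] q_used=0 → run H
t=13: queue=[H,B,A,D,C,G] q_used=1 → run H
t=14: queue=[H,B,A,D,C,G] q_used=2 → run H
t=15: queue=[H,B,A,D,C,G] q_used=3 → run H
t=16: queue=[B,A,D,C,G,H] q_used=0 → run B
t=17: queue=[B,A,D,C,G,H] q_used=1 → run B
t=18: queue=[B,A,D,C,G,H] q_used=2 → run B
t=19: queue=[B,A,D,C,G,H] q_used=3 → run B
t=20: queue=[A,D,C,G,H,B] q_used=0 → run A
t=21: queue=[D,C,G,H,B] q_used=0 → run D
t=22: queue=[D,C,G,H,B] q_used=1 → run D
t=23: queue=[C,G,H,B] q_used=0 → run C
t=24: queue=[G,H,B] q_used=0 → run G
t=25: queue=[G,H,B] q_used=1 → run G
t=26: queue=[G,H,B] q_used=2 → run G
t=27: queue=[G,H,B] q_used=3 → run G
t=28: queue=[H,B,G] q_used=0 → run H
t=29: queue=[B,G] q_used=0 → run B
t=30: queue=[B,G] q_used=1 → run B
t=31: queue=[B,G] q_used=2 → run B
t=32: queue=[G] q_used=0 → run G
t=33: queue=[G] q_used=1 → run G
t=34: queue=[G] q_used=2 → run G
t=35: (idle)
t=36: (idle)
t=37: (idle)
t=38: (idle)
t=39: (idle)
t=40: (idle)
t=41: (idle)
t=42: (idle)

running at tick 9 = E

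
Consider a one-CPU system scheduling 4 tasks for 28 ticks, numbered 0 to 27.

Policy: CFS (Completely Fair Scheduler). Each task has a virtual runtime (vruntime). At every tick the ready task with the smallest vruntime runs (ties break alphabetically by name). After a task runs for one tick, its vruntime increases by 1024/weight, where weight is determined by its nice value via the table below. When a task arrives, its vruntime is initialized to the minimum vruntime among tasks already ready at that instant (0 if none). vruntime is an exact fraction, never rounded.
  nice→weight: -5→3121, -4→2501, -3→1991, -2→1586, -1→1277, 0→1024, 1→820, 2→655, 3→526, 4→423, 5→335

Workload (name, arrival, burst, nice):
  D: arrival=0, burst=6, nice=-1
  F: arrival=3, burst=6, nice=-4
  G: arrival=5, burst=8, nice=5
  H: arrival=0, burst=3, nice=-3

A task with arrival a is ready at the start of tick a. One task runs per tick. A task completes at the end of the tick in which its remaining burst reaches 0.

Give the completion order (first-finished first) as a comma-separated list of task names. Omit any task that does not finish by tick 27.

completion order = H, F, D, G

t=0: vr[D=0 H=0] → run D
t=1: vr[D=1024/1277 H=0] → run H
t=2: vr[D=1024/1277 H=1024/1991] → run H
t=3: vr[D=1024/1277 F=1024/1277 H=2048/1991] → run D
t=4: vr[D=2048/1277 F=1024/1277 H=2048/1991] → run F
t=5: vr[D=2048/1277 F=3868672/3193777 G=2048/1991 H=2048/1991] → run G
t=6: vr[D=2048/1277 F=3868672/3193777 G=2724864/666985 H=2048/1991] → run H
t=7: vr[D=2048/1277 F=3868672/3193777 G=2724864/666985] → run F
t=8: vr[D=2048/1277 F=5176320/3193777 G=2724864/666985] → run D
t=9: vr[D=3072/1277 F=5176320/3193777 G=2724864/666985] → run F
t=10: vr[D=3072/1277 F=6483968/3193777 G=2724864/666985] → run F
t=11: vr[D=3072/1277 F=7791616/3193777 G=2724864/666985] → run D
t=12: vr[D=4096/1277 F=7791616/3193777 G=2724864/666985] → run F
t=13: vr[D=4096/1277 F=9099264/3193777 G=2724864/666985] → run F
t=14: vr[D=4096/1277 G=2724864/666985] → run D
t=15: vr[D=5120/1277 G=2724864/666985] → run D
t=16: vr[G=2724864/666985] → run G
t=17: vr[G=4763648/666985] → run G
t=18: vr[G=6802432/666985] → run G
t=19: vr[G=8841216/666985] → run G
t=20: vr[G=2176000/133397] → run G
t=21: vr[G=12918784/666985] → run G
t=22: vr[G=14957568/666985] → run G
t=23: (idle)
t=24: (idle)
t=25: (idle)
t=26: (idle)
t=27: (idle)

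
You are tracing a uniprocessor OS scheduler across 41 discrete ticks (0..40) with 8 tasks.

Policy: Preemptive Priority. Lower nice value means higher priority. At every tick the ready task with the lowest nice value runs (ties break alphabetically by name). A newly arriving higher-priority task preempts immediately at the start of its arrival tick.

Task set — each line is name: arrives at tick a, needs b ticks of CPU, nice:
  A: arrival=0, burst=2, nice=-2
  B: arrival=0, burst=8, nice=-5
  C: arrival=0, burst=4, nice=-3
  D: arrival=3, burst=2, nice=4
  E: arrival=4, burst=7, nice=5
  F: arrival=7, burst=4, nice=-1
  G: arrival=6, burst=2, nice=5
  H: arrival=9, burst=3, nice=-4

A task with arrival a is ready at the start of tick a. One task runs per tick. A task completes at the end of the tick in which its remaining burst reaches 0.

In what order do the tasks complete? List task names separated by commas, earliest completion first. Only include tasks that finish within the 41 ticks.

t=0: ready={A,B,C} → run B
t=1: ready={A,B,C} → run B
t=2: ready={A,B,C} → run B
t=3: ready={A,B,C,D} → run B
t=4: ready={A,B,C,D,E} → run B
t=5: ready={A,B,C,D,E} → run B
t=6: ready={A,B,C,D,E,G} → run B
t=7: ready={A,B,C,D,E,F,G} → run B
t=8: ready={A,C,D,E,F,G} → run C
t=9: ready={A,C,D,E,F,G,H} → run H
t=10: ready={A,C,D,E,F,G,H} → run H
t=11: ready={A,C,D,E,F,G,H} → run H
t=12: ready={A,C,D,E,F,G} → run C
t=13: ready={A,C,D,E,F,G} → run C
t=14: ready={A,C,D,E,F,G} → run C
t=15: ready={A,D,E,F,G} → run A
t=16: ready={A,D,E,F,G} → run A
t=17: ready={D,E,F,G} → run F
t=18: ready={D,E,F,G} → run F
t=19: ready={D,E,F,G} → run F
t=20: ready={D,E,F,G} → run F
t=21: ready={D,E,G} → run D
t=22: ready={D,E,G} → run D
t=23: ready={E,G} → run E
t=24: ready={E,G} → run E
t=25: ready={E,G} → run E
t=26: ready={E,G} → run E
t=27: ready={E,G} → run E
t=28: ready={E,G} → run E
t=29: ready={E,G} → run E
t=30: ready={G} → run G
t=31: ready={G} → run G
t=32: (idle)
t=33: (idle)
t=34: (idle)
t=35: (idle)
t=36: (idle)
t=37: (idle)
t=38: (idle)
t=39: (idle)
t=40: (idle)

completion order = B, H, C, A, F, D, E, G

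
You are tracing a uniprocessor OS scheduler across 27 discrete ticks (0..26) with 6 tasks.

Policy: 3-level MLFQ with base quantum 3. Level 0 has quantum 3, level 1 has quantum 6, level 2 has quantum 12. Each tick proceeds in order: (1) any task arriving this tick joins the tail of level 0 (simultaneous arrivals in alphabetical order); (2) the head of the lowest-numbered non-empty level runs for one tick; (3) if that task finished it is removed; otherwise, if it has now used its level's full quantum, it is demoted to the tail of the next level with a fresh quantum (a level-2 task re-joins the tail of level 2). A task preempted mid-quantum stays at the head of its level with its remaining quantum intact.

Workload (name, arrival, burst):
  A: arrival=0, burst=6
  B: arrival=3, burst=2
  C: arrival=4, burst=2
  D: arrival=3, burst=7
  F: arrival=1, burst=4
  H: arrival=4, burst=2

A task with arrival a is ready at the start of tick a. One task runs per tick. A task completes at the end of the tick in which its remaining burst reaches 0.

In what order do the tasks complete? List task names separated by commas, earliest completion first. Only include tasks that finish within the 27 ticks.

t=0: L0/L1/L2 = A/-/- → run A
t=1: L0/L1/L2 = AF/-/- → run A
t=2: L0/L1/L2 = AF/-/- → run A
t=3: L0/L1/L2 = FBD/A/- → run F
t=4: L0/L1/L2 = FBDCH/A/- → run F
t=5: L0/L1/L2 = FBDCH/A/- → run F
t=6: L0/L1/L2 = BDCH/AF/- → run B
t=7: L0/L1/L2 = BDCH/AF/- → run B
t=8: L0/L1/L2 = DCH/AF/- → run D
t=9: L0/L1/L2 = DCH/AF/- → run D
t=10: L0/L1/L2 = DCH/AF/- → run D
t=11: L0/L1/L2 = CH/AFD/- → run C
t=12: L0/L1/L2 = CH/AFD/- → run C
t=13: L0/L1/L2 = H/AFD/- → run H
t=14: L0/L1/L2 = H/AFD/- → run H
t=15: L0/L1/L2 = -/AFD/- → run A
t=16: L0/L1/L2 = -/AFD/- → run A
t=17: L0/L1/L2 = -/AFD/- → run A
t=18: L0/L1/L2 = -/FD/- → run F
t=19: L0/L1/L2 = -/D/- → run D
t=20: L0/L1/L2 = -/D/- → run D
t=21: L0/L1/L2 = -/D/- → run D
t=22: L0/L1/L2 = -/D/- → run D
t=23: (idle)
t=24: (idle)
t=25: (idle)
t=26: (idle)

completion order = B, C, H, A, F, D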